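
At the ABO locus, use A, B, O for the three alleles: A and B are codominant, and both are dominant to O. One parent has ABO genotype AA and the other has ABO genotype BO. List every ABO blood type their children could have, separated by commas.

Gametes from AA × BO give offspring ABO genotypes AB, AO, i.e. phenotypes A, AB.

A, AB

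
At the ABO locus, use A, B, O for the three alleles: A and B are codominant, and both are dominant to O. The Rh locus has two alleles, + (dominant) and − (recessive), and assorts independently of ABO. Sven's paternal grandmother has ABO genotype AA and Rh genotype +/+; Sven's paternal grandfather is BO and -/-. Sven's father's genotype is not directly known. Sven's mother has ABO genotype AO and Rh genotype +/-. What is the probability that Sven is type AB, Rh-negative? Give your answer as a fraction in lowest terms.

Sven's father's ABO genotype from AA × BO: 1/2 AB, 1/2 AO.
Crossing each possibility with the mother AO and summing P(type AB): 1/2·1/4 + 1/2·0 = 1/8.
Similarly for Rh via the father's Rh distribution: P(Rh-) = 1/4.
Independent loci: 1/8 × 1/4 = 1/32.

1/32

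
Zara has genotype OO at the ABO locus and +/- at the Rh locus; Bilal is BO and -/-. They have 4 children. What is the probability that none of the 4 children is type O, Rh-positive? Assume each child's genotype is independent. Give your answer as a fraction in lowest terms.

ABO cross OO × BO → 1/2 O, 1/2 B.
Rh cross +/- × -/- → 1/2 Rh+, 1/2 Rh-; so P(type O, Rh-positive) = 1/2 × 1/2 = 1/4 per child.
P(not type O, Rh-positive) = 3/4 for one child; (3/4)^4 = 81/256.

81/256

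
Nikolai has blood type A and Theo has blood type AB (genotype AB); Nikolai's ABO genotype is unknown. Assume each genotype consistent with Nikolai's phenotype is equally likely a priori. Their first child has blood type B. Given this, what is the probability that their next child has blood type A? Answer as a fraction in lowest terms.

Possible genotypes: Nikolai ∈ {AA, AO}; Theo ∈ {AB}.
Weight each parental genotype pair by prior × P(type-B child):
  AO × AB: posterior weight 1; P(next child type A) = 1/2.
Weighted sum = 1/2.

1/2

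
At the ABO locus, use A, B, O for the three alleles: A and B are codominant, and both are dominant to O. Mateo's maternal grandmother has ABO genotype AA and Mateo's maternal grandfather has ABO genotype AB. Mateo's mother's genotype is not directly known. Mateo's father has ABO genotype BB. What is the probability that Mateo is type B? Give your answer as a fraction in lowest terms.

1/4

Mateo's mother's ABO genotype from AA × AB: 1/2 AA, 1/2 AB.
Crossing each possibility with the father BB and summing P(type B): 1/2·0 + 1/2·1/2 = 1/4.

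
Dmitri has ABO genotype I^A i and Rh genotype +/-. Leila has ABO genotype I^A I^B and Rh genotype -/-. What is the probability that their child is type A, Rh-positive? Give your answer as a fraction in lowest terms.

ABO cross I^A i × I^A I^B → offspring phenotypes: 1/2 A, 1/4 B, 1/4 AB.
Rh cross +/- × -/- → 1/2 Rh+, 1/2 Rh-.
Independent loci: P(type A, Rh-positive) = 1/2 × 1/2 = 1/4.

1/4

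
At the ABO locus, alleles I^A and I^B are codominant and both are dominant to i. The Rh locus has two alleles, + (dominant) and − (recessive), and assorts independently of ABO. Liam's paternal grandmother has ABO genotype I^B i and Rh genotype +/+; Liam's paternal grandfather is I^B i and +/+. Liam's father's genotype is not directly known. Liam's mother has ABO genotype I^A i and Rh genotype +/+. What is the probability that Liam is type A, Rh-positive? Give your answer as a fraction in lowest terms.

Liam's father's ABO genotype from I^B i × I^B i: 1/4 I^B I^B, 1/2 I^B i, 1/4 i i.
Crossing each possibility with the mother I^A i and summing P(type A): 1/4·0 + 1/2·1/4 + 1/4·1/2 = 1/4.
Similarly for Rh via the father's Rh distribution: P(Rh+) = 1.
Independent loci: 1/4 × 1 = 1/4.

1/4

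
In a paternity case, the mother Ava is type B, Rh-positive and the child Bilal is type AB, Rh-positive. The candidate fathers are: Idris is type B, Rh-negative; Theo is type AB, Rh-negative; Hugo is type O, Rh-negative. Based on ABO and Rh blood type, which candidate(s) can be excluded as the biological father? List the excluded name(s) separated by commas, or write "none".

Idris, Hugo

A candidate is excluded only if no genotype consistent with his phenotype could produce a type AB, Rh-positive child with a type B, Rh-positive mother.
Idris (type B, Rh-): no genotype consistent with that phenotype can produce a type-AB Rh+ child with a type-B mother.
Hugo (type O, Rh-): no genotype consistent with that phenotype can produce a type-AB Rh+ child with a type-B mother.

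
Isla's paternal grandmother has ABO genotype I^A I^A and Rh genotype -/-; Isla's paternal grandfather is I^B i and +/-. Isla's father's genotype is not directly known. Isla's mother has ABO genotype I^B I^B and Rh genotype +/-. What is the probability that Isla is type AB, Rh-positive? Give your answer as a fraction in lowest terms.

Isla's father's ABO genotype from I^A I^A × I^B i: 1/2 I^A I^B, 1/2 I^A i.
Crossing each possibility with the mother I^B I^B and summing P(type AB): 1/2·1/2 + 1/2·1/2 = 1/2.
Similarly for Rh via the father's Rh distribution: P(Rh+) = 5/8.
Independent loci: 1/2 × 5/8 = 5/16.

5/16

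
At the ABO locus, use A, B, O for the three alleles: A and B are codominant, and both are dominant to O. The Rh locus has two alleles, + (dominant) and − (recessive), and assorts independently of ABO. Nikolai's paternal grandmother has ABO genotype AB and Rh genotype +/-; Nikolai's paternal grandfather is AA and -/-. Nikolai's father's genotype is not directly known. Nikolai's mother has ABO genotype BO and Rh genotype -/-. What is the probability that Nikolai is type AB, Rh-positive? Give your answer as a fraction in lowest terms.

3/32

Nikolai's father's ABO genotype from AB × AA: 1/2 AA, 1/2 AB.
Crossing each possibility with the mother BO and summing P(type AB): 1/2·1/2 + 1/2·1/4 = 3/8.
Similarly for Rh via the father's Rh distribution: P(Rh+) = 1/4.
Independent loci: 3/8 × 1/4 = 3/32.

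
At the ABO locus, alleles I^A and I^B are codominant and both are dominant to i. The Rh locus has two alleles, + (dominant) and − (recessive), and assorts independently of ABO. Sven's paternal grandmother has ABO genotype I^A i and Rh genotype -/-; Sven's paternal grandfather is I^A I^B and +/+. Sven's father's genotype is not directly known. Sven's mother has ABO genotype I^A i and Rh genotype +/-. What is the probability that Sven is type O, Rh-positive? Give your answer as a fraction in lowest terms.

3/32

Sven's father's ABO genotype from I^A i × I^A I^B: 1/4 I^A I^A, 1/4 I^A I^B, 1/4 I^A i, 1/4 I^B i.
Crossing each possibility with the mother I^A i and summing P(type O): 1/4·0 + 1/4·0 + 1/4·1/4 + 1/4·1/4 = 1/8.
Similarly for Rh via the father's Rh distribution: P(Rh+) = 3/4.
Independent loci: 1/8 × 3/4 = 3/32.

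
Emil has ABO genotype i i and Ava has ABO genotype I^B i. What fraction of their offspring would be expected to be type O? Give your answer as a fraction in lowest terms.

1/2

ABO cross i i × I^B i → offspring phenotypes: 1/2 O, 1/2 B.
So P(type O) = 1/2.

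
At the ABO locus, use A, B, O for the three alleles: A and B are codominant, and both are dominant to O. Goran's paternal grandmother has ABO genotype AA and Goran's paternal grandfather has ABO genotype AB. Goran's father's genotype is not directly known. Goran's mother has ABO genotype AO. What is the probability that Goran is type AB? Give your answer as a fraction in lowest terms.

Goran's father's ABO genotype from AA × AB: 1/2 AA, 1/2 AB.
Crossing each possibility with the mother AO and summing P(type AB): 1/2·0 + 1/2·1/4 = 1/8.

1/8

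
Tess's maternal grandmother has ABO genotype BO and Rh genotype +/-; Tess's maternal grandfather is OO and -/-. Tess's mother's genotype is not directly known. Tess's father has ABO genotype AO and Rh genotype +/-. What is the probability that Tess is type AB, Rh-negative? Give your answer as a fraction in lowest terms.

3/64

Tess's mother's ABO genotype from BO × OO: 1/2 BO, 1/2 OO.
Crossing each possibility with the father AO and summing P(type AB): 1/2·1/4 + 1/2·0 = 1/8.
Similarly for Rh via the mother's Rh distribution: P(Rh-) = 3/8.
Independent loci: 1/8 × 3/8 = 3/64.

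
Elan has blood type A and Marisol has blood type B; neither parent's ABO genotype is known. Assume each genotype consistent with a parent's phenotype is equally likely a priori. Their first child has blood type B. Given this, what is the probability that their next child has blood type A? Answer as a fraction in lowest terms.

Possible genotypes: Elan ∈ {I^A I^A, I^A i}; Marisol ∈ {I^B I^B, I^B i}.
Weight each parental genotype pair by prior × P(type-B child):
  I^A i × I^B I^B: posterior weight 2/3; P(next child type A) = 0.
  I^A i × I^B i: posterior weight 1/3; P(next child type A) = 1/4.
Weighted sum = 1/12.

1/12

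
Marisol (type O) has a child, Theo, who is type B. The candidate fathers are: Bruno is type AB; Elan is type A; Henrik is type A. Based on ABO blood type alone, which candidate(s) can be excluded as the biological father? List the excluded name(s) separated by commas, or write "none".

A candidate is excluded only if no genotype consistent with his phenotype could produce a type B child with a type O mother.
Elan (type A): no genotype consistent with that phenotype can produce a type-B child with a type-O mother.
Henrik (type A): no genotype consistent with that phenotype can produce a type-B child with a type-O mother.

Elan, Henrik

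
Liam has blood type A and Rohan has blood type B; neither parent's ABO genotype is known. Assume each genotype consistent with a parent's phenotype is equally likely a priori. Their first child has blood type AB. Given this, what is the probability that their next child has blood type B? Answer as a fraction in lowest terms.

Possible genotypes: Liam ∈ {AA, AO}; Rohan ∈ {BB, BO}.
Weight each parental genotype pair by prior × P(type-AB child):
  AA × BB: posterior weight 4/9; P(next child type B) = 0.
  AA × BO: posterior weight 2/9; P(next child type B) = 0.
  AO × BB: posterior weight 2/9; P(next child type B) = 1/2.
  AO × BO: posterior weight 1/9; P(next child type B) = 1/4.
Weighted sum = 5/36.

5/36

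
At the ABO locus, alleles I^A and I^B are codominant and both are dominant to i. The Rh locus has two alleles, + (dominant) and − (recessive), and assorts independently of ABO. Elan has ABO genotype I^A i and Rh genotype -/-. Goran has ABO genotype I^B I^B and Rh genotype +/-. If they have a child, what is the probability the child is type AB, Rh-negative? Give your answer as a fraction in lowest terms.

1/4

ABO cross I^A i × I^B I^B → offspring phenotypes: 1/2 B, 1/2 AB.
Rh cross -/- × +/- → 1/2 Rh+, 1/2 Rh-.
Independent loci: P(type AB, Rh-negative) = 1/2 × 1/2 = 1/4.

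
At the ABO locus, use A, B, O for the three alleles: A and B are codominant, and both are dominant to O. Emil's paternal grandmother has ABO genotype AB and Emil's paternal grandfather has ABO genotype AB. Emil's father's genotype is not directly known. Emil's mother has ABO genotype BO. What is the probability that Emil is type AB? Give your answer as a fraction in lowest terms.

Emil's father's ABO genotype from AB × AB: 1/4 AA, 1/2 AB, 1/4 BB.
Crossing each possibility with the mother BO and summing P(type AB): 1/4·1/2 + 1/2·1/4 + 1/4·0 = 1/4.

1/4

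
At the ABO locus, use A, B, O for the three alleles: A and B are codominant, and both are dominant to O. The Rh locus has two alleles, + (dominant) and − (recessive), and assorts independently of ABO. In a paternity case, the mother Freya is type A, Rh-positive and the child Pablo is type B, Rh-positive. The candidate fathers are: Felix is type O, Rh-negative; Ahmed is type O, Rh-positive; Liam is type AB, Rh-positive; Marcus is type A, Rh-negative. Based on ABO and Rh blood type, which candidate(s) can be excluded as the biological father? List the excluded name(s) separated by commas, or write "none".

Felix, Ahmed, Marcus

A candidate is excluded only if no genotype consistent with his phenotype could produce a type B, Rh-positive child with a type A, Rh-positive mother.
Felix (type O, Rh-): no genotype consistent with that phenotype can produce a type-B Rh+ child with a type-A mother.
Ahmed (type O, Rh+): no genotype consistent with that phenotype can produce a type-B Rh+ child with a type-A mother.
Marcus (type A, Rh-): no genotype consistent with that phenotype can produce a type-B Rh+ child with a type-A mother.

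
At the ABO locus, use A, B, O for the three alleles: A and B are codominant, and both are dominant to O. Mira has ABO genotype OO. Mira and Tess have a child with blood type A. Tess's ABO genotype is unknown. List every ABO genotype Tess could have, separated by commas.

AA, AB, AO

For each candidate genotype of Tess, check whether crossing it with OO can produce every observed child phenotype.
  AA → possible child types {A} ✓
  AB → possible child types {A, B} ✓
  AO → possible child types {O, A} ✓
  BB → possible child types {B} ✗
  BO → possible child types {O, B} ✗
  OO → possible child types {O} ✗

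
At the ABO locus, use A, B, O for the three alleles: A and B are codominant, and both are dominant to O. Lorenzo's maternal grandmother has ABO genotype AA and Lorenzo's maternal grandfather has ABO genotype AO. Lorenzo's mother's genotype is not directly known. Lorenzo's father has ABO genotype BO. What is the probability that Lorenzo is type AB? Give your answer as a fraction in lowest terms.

Lorenzo's mother's ABO genotype from AA × AO: 1/2 AA, 1/2 AO.
Crossing each possibility with the father BO and summing P(type AB): 1/2·1/2 + 1/2·1/4 = 3/8.

3/8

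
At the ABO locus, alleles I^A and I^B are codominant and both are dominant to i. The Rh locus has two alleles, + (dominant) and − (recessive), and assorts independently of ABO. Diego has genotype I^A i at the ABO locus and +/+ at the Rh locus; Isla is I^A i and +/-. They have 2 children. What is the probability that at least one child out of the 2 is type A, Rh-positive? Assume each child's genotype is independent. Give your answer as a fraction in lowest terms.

15/16

ABO cross I^A i × I^A i → 1/4 O, 3/4 A.
Rh cross +/+ × +/- → 1 Rh+; so P(type A, Rh-positive) = 3/4 × 1 = 3/4 per child.
P(none) = (1/4)^2 = 1/16; P(at least one) = 1 − 1/16 = 15/16.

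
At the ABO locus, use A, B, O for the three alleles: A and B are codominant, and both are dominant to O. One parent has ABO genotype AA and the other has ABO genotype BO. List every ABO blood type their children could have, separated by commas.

Gametes from AA × BO give offspring ABO genotypes AB, AO, i.e. phenotypes A, AB.

A, AB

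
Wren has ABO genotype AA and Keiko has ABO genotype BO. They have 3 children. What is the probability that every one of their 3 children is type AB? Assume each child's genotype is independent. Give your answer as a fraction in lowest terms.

ABO cross AA × BO → 1/2 A, 1/2 AB.
So P(type AB) = 1/2 per child.
All 3 independent: (1/2)^3 = 1/8.

1/8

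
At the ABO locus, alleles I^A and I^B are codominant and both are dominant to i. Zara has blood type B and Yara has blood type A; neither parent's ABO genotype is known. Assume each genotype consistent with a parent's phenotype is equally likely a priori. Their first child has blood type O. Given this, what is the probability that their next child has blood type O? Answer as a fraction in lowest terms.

1/4

Possible genotypes: Zara ∈ {I^B I^B, I^B i}; Yara ∈ {I^A I^A, I^A i}.
Weight each parental genotype pair by prior × P(type-O child):
  I^B i × I^A i: posterior weight 1; P(next child type O) = 1/4.
Weighted sum = 1/4.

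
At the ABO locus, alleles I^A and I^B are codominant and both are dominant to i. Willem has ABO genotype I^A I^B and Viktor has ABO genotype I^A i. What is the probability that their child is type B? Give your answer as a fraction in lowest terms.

ABO cross I^A I^B × I^A i → offspring phenotypes: 1/2 A, 1/4 B, 1/4 AB.
So P(type B) = 1/4.

1/4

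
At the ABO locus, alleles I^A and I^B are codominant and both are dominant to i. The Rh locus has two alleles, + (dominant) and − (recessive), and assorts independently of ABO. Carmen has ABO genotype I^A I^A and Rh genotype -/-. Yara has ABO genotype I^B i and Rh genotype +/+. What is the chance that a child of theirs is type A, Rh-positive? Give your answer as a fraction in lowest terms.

1/2

ABO cross I^A I^A × I^B i → offspring phenotypes: 1/2 A, 1/2 AB.
Rh cross -/- × +/+ → 1 Rh+.
Independent loci: P(type A, Rh-positive) = 1/2 × 1 = 1/2.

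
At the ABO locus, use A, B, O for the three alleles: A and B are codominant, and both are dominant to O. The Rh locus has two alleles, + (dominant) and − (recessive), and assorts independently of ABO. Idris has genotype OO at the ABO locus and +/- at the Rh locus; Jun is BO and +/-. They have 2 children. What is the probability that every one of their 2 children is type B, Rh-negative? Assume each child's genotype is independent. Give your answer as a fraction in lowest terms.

1/64

ABO cross OO × BO → 1/2 O, 1/2 B.
Rh cross +/- × +/- → 3/4 Rh+, 1/4 Rh-; so P(type B, Rh-negative) = 1/2 × 1/4 = 1/8 per child.
All 2 independent: (1/8)^2 = 1/64.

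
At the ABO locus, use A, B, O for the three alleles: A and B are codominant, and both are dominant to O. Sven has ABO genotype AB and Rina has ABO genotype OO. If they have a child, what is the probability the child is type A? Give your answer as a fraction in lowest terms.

1/2

ABO cross AB × OO → offspring phenotypes: 1/2 A, 1/2 B.
So P(type A) = 1/2.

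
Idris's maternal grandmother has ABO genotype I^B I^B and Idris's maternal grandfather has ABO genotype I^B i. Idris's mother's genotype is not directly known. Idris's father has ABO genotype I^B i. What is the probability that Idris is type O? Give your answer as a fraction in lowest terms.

1/8

Idris's mother's ABO genotype from I^B I^B × I^B i: 1/2 I^B I^B, 1/2 I^B i.
Crossing each possibility with the father I^B i and summing P(type O): 1/2·0 + 1/2·1/4 = 1/8.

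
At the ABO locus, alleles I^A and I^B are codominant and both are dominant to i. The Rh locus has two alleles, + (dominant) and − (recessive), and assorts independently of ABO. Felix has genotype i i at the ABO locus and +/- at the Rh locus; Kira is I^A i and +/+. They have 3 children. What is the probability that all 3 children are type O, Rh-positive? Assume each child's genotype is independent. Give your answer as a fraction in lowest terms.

1/8

ABO cross i i × I^A i → 1/2 O, 1/2 A.
Rh cross +/- × +/+ → 1 Rh+; so P(type O, Rh-positive) = 1/2 × 1 = 1/2 per child.
All 3 independent: (1/2)^3 = 1/8.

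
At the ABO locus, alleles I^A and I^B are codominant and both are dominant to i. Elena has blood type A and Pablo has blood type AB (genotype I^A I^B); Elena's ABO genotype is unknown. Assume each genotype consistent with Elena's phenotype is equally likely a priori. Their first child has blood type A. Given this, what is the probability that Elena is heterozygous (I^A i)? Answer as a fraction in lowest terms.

Possible genotypes: Elena ∈ {I^A I^A, I^A i}; Pablo ∈ {I^A I^B}.
Weight each parental genotype pair by prior × P(type-A child):
  I^A I^A × I^A I^B: posterior weight 1/2.
  I^A i × I^A I^B: posterior weight 1/2.
Sum the posterior weight over pairs where Elena is I^A i: 1/2.

1/2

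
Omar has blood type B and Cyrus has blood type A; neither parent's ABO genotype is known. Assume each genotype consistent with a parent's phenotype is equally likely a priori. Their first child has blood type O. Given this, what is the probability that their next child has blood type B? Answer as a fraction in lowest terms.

Possible genotypes: Omar ∈ {I^B I^B, I^B i}; Cyrus ∈ {I^A I^A, I^A i}.
Weight each parental genotype pair by prior × P(type-O child):
  I^B i × I^A i: posterior weight 1; P(next child type B) = 1/4.
Weighted sum = 1/4.

1/4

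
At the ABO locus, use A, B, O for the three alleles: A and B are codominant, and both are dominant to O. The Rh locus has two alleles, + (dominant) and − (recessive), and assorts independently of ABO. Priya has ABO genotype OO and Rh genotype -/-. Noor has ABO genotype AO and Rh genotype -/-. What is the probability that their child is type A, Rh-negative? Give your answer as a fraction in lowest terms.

ABO cross OO × AO → offspring phenotypes: 1/2 O, 1/2 A.
Rh cross -/- × -/- → 1 Rh-.
Independent loci: P(type A, Rh-negative) = 1/2 × 1 = 1/2.

1/2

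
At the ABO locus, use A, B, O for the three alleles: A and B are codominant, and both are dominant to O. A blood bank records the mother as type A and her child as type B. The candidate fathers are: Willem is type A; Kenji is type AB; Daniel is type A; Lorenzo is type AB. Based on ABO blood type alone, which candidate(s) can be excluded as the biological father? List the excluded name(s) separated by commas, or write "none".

A candidate is excluded only if no genotype consistent with his phenotype could produce a type B child with a type A mother.
Willem (type A): no genotype consistent with that phenotype can produce a type-B child with a type-A mother.
Daniel (type A): no genotype consistent with that phenotype can produce a type-B child with a type-A mother.

Willem, Daniel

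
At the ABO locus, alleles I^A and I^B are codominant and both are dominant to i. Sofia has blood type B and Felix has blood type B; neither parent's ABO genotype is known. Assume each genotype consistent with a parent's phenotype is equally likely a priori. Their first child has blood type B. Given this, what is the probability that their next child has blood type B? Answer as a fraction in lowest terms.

Possible genotypes: Sofia ∈ {I^B I^B, I^B i}; Felix ∈ {I^B I^B, I^B i}.
Weight each parental genotype pair by prior × P(type-B child):
  I^B I^B × I^B I^B: posterior weight 4/15; P(next child type B) = 1.
  I^B I^B × I^B i: posterior weight 4/15; P(next child type B) = 1.
  I^B i × I^B I^B: posterior weight 4/15; P(next child type B) = 1.
  I^B i × I^B i: posterior weight 1/5; P(next child type B) = 3/4.
Weighted sum = 19/20.

19/20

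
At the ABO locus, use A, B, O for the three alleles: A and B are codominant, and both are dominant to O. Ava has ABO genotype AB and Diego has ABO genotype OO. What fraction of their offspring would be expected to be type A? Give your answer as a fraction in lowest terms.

1/2

ABO cross AB × OO → offspring phenotypes: 1/2 A, 1/2 B.
So P(type A) = 1/2.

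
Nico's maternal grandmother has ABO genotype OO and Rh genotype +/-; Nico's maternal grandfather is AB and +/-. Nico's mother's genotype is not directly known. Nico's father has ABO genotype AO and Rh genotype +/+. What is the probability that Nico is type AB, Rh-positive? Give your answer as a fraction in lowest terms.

1/8

Nico's mother's ABO genotype from OO × AB: 1/2 AO, 1/2 BO.
Crossing each possibility with the father AO and summing P(type AB): 1/2·0 + 1/2·1/4 = 1/8.
Similarly for Rh via the mother's Rh distribution: P(Rh+) = 1.
Independent loci: 1/8 × 1 = 1/8.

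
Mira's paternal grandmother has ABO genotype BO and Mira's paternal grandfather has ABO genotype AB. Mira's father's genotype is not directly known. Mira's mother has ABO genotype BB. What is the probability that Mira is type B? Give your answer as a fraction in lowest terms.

Mira's father's ABO genotype from BO × AB: 1/4 AB, 1/4 AO, 1/4 BB, 1/4 BO.
Crossing each possibility with the mother BB and summing P(type B): 1/4·1/2 + 1/4·1/2 + 1/4·1 + 1/4·1 = 3/4.

3/4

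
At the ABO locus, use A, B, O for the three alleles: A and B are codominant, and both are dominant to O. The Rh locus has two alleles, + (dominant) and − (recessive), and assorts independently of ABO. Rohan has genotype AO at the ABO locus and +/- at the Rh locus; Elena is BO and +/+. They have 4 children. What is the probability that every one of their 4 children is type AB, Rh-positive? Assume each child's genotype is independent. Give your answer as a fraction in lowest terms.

1/256

ABO cross AO × BO → 1/4 O, 1/4 A, 1/4 B, 1/4 AB.
Rh cross +/- × +/+ → 1 Rh+; so P(type AB, Rh-positive) = 1/4 × 1 = 1/4 per child.
All 4 independent: (1/4)^4 = 1/256.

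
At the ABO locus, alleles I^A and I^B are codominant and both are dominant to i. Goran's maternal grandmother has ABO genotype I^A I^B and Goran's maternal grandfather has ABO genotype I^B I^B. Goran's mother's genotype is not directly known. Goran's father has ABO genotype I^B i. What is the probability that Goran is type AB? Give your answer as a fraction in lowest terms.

1/8

Goran's mother's ABO genotype from I^A I^B × I^B I^B: 1/2 I^A I^B, 1/2 I^B I^B.
Crossing each possibility with the father I^B i and summing P(type AB): 1/2·1/4 + 1/2·0 = 1/8.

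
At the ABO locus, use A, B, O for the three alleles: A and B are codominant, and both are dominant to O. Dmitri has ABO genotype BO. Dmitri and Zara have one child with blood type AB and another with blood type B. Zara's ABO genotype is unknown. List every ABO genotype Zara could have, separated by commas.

AB, AO

For each candidate genotype of Zara, check whether crossing it with BO can produce every observed child phenotype.
  AA → possible child types {A, AB} ✗
  AB → possible child types {A, B, AB} ✓
  AO → possible child types {O, A, B, AB} ✓
  BB → possible child types {B} ✗
  BO → possible child types {O, B} ✗
  OO → possible child types {O, B} ✗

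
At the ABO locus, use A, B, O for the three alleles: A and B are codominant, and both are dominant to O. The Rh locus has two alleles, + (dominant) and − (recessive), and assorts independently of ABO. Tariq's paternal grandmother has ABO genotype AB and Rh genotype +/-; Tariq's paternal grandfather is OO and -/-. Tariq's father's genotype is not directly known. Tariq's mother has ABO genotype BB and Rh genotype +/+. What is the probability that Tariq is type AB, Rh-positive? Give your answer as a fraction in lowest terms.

Tariq's father's ABO genotype from AB × OO: 1/2 AO, 1/2 BO.
Crossing each possibility with the mother BB and summing P(type AB): 1/2·1/2 + 1/2·0 = 1/4.
Similarly for Rh via the father's Rh distribution: P(Rh+) = 1.
Independent loci: 1/4 × 1 = 1/4.

1/4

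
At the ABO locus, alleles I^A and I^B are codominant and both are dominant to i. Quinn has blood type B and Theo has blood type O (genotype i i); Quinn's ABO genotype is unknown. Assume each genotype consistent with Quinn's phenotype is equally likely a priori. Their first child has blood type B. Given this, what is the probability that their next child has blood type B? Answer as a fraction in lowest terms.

5/6

Possible genotypes: Quinn ∈ {I^B I^B, I^B i}; Theo ∈ {i i}.
Weight each parental genotype pair by prior × P(type-B child):
  I^B I^B × i i: posterior weight 2/3; P(next child type B) = 1.
  I^B i × i i: posterior weight 1/3; P(next child type B) = 1/2.
Weighted sum = 5/6.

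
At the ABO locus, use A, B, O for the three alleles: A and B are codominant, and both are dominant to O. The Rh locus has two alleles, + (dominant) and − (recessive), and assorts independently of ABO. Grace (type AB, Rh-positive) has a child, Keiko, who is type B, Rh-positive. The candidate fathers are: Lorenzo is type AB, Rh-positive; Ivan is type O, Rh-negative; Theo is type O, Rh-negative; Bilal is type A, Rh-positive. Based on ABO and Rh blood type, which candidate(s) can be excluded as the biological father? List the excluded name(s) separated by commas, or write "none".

A candidate is excluded only if no genotype consistent with his phenotype could produce a type B, Rh-positive child with a type AB, Rh-positive mother.
Every candidate has at least one consistent genotype combination, so none can be excluded.

none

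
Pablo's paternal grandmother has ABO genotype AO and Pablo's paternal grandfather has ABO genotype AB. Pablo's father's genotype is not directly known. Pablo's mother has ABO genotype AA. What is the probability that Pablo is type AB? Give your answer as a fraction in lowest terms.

Pablo's father's ABO genotype from AO × AB: 1/4 AA, 1/4 AB, 1/4 AO, 1/4 BO.
Crossing each possibility with the mother AA and summing P(type AB): 1/4·0 + 1/4·1/2 + 1/4·0 + 1/4·1/2 = 1/4.

1/4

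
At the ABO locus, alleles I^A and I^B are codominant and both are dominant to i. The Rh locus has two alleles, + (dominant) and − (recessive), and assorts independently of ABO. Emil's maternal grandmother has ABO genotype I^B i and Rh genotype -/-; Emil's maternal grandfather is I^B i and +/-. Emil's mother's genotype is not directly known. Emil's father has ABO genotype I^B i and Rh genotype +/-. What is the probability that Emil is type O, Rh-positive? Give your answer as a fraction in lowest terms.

5/32

Emil's mother's ABO genotype from I^B i × I^B i: 1/4 I^B I^B, 1/2 I^B i, 1/4 i i.
Crossing each possibility with the father I^B i and summing P(type O): 1/4·0 + 1/2·1/4 + 1/4·1/2 = 1/4.
Similarly for Rh via the mother's Rh distribution: P(Rh+) = 5/8.
Independent loci: 1/4 × 5/8 = 5/32.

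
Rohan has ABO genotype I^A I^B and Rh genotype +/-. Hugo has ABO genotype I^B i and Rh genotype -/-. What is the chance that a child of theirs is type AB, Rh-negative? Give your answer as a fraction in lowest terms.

1/8

ABO cross I^A I^B × I^B i → offspring phenotypes: 1/4 A, 1/2 B, 1/4 AB.
Rh cross +/- × -/- → 1/2 Rh+, 1/2 Rh-.
Independent loci: P(type AB, Rh-negative) = 1/4 × 1/2 = 1/8.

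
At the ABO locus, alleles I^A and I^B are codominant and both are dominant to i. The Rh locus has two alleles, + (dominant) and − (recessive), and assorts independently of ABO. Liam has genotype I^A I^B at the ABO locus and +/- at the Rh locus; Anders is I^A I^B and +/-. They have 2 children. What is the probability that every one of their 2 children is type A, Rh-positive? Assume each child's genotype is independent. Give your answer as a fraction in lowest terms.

ABO cross I^A I^B × I^A I^B → 1/4 A, 1/4 B, 1/2 AB.
Rh cross +/- × +/- → 3/4 Rh+, 1/4 Rh-; so P(type A, Rh-positive) = 1/4 × 3/4 = 3/16 per child.
All 2 independent: (3/16)^2 = 9/256.

9/256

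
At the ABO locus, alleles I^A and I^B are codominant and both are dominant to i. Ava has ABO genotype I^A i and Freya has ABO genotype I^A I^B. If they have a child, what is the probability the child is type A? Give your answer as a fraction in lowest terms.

ABO cross I^A i × I^A I^B → offspring phenotypes: 1/2 A, 1/4 B, 1/4 AB.
So P(type A) = 1/2.

1/2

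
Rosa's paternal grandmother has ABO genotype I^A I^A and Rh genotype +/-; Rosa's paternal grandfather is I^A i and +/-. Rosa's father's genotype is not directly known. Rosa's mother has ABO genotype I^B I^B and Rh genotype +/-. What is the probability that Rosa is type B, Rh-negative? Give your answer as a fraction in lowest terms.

1/16

Rosa's father's ABO genotype from I^A I^A × I^A i: 1/2 I^A I^A, 1/2 I^A i.
Crossing each possibility with the mother I^B I^B and summing P(type B): 1/2·0 + 1/2·1/2 = 1/4.
Similarly for Rh via the father's Rh distribution: P(Rh-) = 1/4.
Independent loci: 1/4 × 1/4 = 1/16.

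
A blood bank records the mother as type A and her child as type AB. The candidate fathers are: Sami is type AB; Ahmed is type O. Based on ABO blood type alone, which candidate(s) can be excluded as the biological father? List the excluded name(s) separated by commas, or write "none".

A candidate is excluded only if no genotype consistent with his phenotype could produce a type AB child with a type A mother.
Ahmed (type O): no genotype consistent with that phenotype can produce a type-AB child with a type-A mother.

Ahmed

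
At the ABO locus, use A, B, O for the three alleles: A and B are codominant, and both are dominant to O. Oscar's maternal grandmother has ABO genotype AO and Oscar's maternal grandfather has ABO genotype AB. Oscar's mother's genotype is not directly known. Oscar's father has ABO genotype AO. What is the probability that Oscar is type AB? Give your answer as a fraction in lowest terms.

Oscar's mother's ABO genotype from AO × AB: 1/4 AA, 1/4 AB, 1/4 AO, 1/4 BO.
Crossing each possibility with the father AO and summing P(type AB): 1/4·0 + 1/4·1/4 + 1/4·0 + 1/4·1/4 = 1/8.

1/8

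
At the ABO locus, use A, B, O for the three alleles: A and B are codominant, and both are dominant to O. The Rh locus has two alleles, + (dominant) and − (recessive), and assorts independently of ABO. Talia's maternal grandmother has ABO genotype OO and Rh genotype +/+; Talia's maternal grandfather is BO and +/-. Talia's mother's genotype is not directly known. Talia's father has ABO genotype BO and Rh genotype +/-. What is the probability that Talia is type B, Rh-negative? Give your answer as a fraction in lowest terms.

5/64

Talia's mother's ABO genotype from OO × BO: 1/2 BO, 1/2 OO.
Crossing each possibility with the father BO and summing P(type B): 1/2·3/4 + 1/2·1/2 = 5/8.
Similarly for Rh via the mother's Rh distribution: P(Rh-) = 1/8.
Independent loci: 5/8 × 1/8 = 5/64.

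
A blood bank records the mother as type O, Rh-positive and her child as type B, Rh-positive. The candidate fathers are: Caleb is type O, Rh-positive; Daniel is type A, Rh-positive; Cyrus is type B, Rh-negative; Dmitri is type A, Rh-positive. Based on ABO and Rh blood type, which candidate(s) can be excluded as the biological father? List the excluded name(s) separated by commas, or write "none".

A candidate is excluded only if no genotype consistent with his phenotype could produce a type B, Rh-positive child with a type O, Rh-positive mother.
Caleb (type O, Rh+): no genotype consistent with that phenotype can produce a type-B Rh+ child with a type-O mother.
Daniel (type A, Rh+): no genotype consistent with that phenotype can produce a type-B Rh+ child with a type-O mother.
Dmitri (type A, Rh+): no genotype consistent with that phenotype can produce a type-B Rh+ child with a type-O mother.

Caleb, Daniel, Dmitri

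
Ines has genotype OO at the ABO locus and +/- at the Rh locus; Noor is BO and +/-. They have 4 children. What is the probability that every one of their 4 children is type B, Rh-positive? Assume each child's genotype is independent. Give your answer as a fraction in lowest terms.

ABO cross OO × BO → 1/2 O, 1/2 B.
Rh cross +/- × +/- → 3/4 Rh+, 1/4 Rh-; so P(type B, Rh-positive) = 1/2 × 3/4 = 3/8 per child.
All 4 independent: (3/8)^4 = 81/4096.

81/4096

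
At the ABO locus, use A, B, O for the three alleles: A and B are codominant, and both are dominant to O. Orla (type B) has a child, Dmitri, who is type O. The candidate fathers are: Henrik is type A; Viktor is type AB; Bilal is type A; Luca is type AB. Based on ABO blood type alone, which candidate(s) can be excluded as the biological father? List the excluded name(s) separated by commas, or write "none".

Viktor, Luca

A candidate is excluded only if no genotype consistent with his phenotype could produce a type O child with a type B mother.
Viktor (type AB): no genotype consistent with that phenotype can produce a type-O child with a type-B mother.
Luca (type AB): no genotype consistent with that phenotype can produce a type-O child with a type-B mother.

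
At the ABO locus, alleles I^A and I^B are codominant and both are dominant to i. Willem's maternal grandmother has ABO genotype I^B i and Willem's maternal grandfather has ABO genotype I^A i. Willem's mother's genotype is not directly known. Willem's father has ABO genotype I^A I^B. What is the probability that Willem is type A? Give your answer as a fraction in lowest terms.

Willem's mother's ABO genotype from I^B i × I^A i: 1/4 I^A I^B, 1/4 I^A i, 1/4 I^B i, 1/4 i i.
Crossing each possibility with the father I^A I^B and summing P(type A): 1/4·1/4 + 1/4·1/2 + 1/4·1/4 + 1/4·1/2 = 3/8.

3/8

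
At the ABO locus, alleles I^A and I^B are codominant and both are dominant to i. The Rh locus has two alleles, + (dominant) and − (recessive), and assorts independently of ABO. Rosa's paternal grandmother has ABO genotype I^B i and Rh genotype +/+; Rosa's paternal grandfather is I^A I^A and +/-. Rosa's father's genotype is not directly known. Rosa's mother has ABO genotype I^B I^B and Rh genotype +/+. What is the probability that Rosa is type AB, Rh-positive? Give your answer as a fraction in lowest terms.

1/2

Rosa's father's ABO genotype from I^B i × I^A I^A: 1/2 I^A I^B, 1/2 I^A i.
Crossing each possibility with the mother I^B I^B and summing P(type AB): 1/2·1/2 + 1/2·1/2 = 1/2.
Similarly for Rh via the father's Rh distribution: P(Rh+) = 1.
Independent loci: 1/2 × 1 = 1/2.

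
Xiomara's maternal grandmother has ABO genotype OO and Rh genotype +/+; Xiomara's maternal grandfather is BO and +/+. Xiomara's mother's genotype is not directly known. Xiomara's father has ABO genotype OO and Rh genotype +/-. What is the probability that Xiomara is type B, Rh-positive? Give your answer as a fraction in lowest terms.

1/4

Xiomara's mother's ABO genotype from OO × BO: 1/2 BO, 1/2 OO.
Crossing each possibility with the father OO and summing P(type B): 1/2·1/2 + 1/2·0 = 1/4.
Similarly for Rh via the mother's Rh distribution: P(Rh+) = 1.
Independent loci: 1/4 × 1 = 1/4.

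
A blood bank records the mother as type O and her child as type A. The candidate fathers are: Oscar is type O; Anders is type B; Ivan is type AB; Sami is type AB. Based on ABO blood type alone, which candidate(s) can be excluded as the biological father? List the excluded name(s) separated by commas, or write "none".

Oscar, Anders

A candidate is excluded only if no genotype consistent with his phenotype could produce a type A child with a type O mother.
Oscar (type O): no genotype consistent with that phenotype can produce a type-A child with a type-O mother.
Anders (type B): no genotype consistent with that phenotype can produce a type-A child with a type-O mother.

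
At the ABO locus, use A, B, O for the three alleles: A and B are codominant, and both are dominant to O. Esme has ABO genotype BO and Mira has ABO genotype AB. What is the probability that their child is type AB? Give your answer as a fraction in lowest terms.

ABO cross BO × AB → offspring phenotypes: 1/4 A, 1/2 B, 1/4 AB.
So P(type AB) = 1/4.

1/4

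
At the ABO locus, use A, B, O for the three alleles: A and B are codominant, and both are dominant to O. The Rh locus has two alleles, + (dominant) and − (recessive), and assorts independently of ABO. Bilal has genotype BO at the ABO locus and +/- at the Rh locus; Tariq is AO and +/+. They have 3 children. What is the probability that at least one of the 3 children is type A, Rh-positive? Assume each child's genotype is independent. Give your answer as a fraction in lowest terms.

ABO cross BO × AO → 1/4 O, 1/4 A, 1/4 B, 1/4 AB.
Rh cross +/- × +/+ → 1 Rh+; so P(type A, Rh-positive) = 1/4 × 1 = 1/4 per child.
P(none) = (3/4)^3 = 27/64; P(at least one) = 1 − 27/64 = 37/64.

37/64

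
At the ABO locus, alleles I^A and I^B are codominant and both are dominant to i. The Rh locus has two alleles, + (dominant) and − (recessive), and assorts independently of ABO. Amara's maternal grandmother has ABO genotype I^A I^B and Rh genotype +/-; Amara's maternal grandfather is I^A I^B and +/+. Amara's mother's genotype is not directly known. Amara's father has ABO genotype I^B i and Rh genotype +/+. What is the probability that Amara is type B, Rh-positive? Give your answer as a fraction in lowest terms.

Amara's mother's ABO genotype from I^A I^B × I^A I^B: 1/4 I^A I^A, 1/2 I^A I^B, 1/4 I^B I^B.
Crossing each possibility with the father I^B i and summing P(type B): 1/4·0 + 1/2·1/2 + 1/4·1 = 1/2.
Similarly for Rh via the mother's Rh distribution: P(Rh+) = 1.
Independent loci: 1/2 × 1 = 1/2.

1/2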